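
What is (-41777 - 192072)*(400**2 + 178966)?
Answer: -79266860134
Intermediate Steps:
(-41777 - 192072)*(400**2 + 178966) = -233849*(160000 + 178966) = -233849*338966 = -79266860134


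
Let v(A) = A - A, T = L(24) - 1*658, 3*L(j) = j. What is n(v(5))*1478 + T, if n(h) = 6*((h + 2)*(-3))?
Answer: -53858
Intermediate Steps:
L(j) = j/3
T = -650 (T = (⅓)*24 - 1*658 = 8 - 658 = -650)
v(A) = 0
n(h) = -36 - 18*h (n(h) = 6*((2 + h)*(-3)) = 6*(-6 - 3*h) = -36 - 18*h)
n(v(5))*1478 + T = (-36 - 18*0)*1478 - 650 = (-36 + 0)*1478 - 650 = -36*1478 - 650 = -53208 - 650 = -53858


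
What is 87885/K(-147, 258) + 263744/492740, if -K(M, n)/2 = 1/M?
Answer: 1591438849447/246370 ≈ 6.4596e+6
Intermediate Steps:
K(M, n) = -2/M
87885/K(-147, 258) + 263744/492740 = 87885/((-2/(-147))) + 263744/492740 = 87885/((-2*(-1/147))) + 263744*(1/492740) = 87885/(2/147) + 65936/123185 = 87885*(147/2) + 65936/123185 = 12919095/2 + 65936/123185 = 1591438849447/246370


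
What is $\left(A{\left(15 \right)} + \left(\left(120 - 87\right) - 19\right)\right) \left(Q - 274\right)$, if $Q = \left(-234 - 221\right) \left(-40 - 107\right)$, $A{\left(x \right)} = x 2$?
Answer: $2930884$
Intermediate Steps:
$A{\left(x \right)} = 2 x$
$Q = 66885$ ($Q = \left(-455\right) \left(-147\right) = 66885$)
$\left(A{\left(15 \right)} + \left(\left(120 - 87\right) - 19\right)\right) \left(Q - 274\right) = \left(2 \cdot 15 + \left(\left(120 - 87\right) - 19\right)\right) \left(66885 - 274\right) = \left(30 + \left(33 - 19\right)\right) 66611 = \left(30 + 14\right) 66611 = 44 \cdot 66611 = 2930884$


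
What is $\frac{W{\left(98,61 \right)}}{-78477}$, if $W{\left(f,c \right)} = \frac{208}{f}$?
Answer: $- \frac{104}{3845373} \approx -2.7045 \cdot 10^{-5}$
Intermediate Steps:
$\frac{W{\left(98,61 \right)}}{-78477} = \frac{208 \cdot \frac{1}{98}}{-78477} = 208 \cdot \frac{1}{98} \left(- \frac{1}{78477}\right) = \frac{104}{49} \left(- \frac{1}{78477}\right) = - \frac{104}{3845373}$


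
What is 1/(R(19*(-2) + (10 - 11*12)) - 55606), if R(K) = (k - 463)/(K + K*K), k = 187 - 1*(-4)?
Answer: -1590/88413557 ≈ -1.7984e-5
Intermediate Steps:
k = 191 (k = 187 + 4 = 191)
R(K) = -272/(K + K²) (R(K) = (191 - 463)/(K + K*K) = -272/(K + K²))
1/(R(19*(-2) + (10 - 11*12)) - 55606) = 1/(-272/((19*(-2) + (10 - 11*12))*(1 + (19*(-2) + (10 - 11*12)))) - 55606) = 1/(-272/((-38 + (10 - 132))*(1 + (-38 + (10 - 132)))) - 55606) = 1/(-272/((-38 - 122)*(1 + (-38 - 122))) - 55606) = 1/(-272/(-160*(1 - 160)) - 55606) = 1/(-272*(-1/160)/(-159) - 55606) = 1/(-272*(-1/160)*(-1/159) - 55606) = 1/(-17/1590 - 55606) = 1/(-88413557/1590) = -1590/88413557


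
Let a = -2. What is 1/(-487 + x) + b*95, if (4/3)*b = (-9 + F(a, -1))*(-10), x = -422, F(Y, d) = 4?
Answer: 6476623/1818 ≈ 3562.5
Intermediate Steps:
b = 75/2 (b = 3*((-9 + 4)*(-10))/4 = 3*(-5*(-10))/4 = (¾)*50 = 75/2 ≈ 37.500)
1/(-487 + x) + b*95 = 1/(-487 - 422) + (75/2)*95 = 1/(-909) + 7125/2 = -1/909 + 7125/2 = 6476623/1818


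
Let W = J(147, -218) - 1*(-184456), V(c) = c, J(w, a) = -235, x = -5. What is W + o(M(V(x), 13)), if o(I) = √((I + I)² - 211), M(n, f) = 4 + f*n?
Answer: 184221 + √14673 ≈ 1.8434e+5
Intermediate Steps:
o(I) = √(-211 + 4*I²) (o(I) = √((2*I)² - 211) = √(4*I² - 211) = √(-211 + 4*I²))
W = 184221 (W = -235 - 1*(-184456) = -235 + 184456 = 184221)
W + o(M(V(x), 13)) = 184221 + √(-211 + 4*(4 + 13*(-5))²) = 184221 + √(-211 + 4*(4 - 65)²) = 184221 + √(-211 + 4*(-61)²) = 184221 + √(-211 + 4*3721) = 184221 + √(-211 + 14884) = 184221 + √14673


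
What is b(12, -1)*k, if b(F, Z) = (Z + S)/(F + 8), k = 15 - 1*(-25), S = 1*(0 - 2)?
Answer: -6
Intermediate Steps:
S = -2 (S = 1*(-2) = -2)
k = 40 (k = 15 + 25 = 40)
b(F, Z) = (-2 + Z)/(8 + F) (b(F, Z) = (Z - 2)/(F + 8) = (-2 + Z)/(8 + F))
b(12, -1)*k = ((-2 - 1)/(8 + 12))*40 = (-3/20)*40 = ((1/20)*(-3))*40 = -3/20*40 = -6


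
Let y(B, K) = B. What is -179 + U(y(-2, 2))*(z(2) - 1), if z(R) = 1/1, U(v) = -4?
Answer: -179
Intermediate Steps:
z(R) = 1
-179 + U(y(-2, 2))*(z(2) - 1) = -179 - 4*(1 - 1) = -179 - 4*0 = -179 + 0 = -179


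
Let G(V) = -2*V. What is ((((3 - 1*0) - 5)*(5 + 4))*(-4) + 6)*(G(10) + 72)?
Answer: 4056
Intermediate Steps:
((((3 - 1*0) - 5)*(5 + 4))*(-4) + 6)*(G(10) + 72) = ((((3 - 1*0) - 5)*(5 + 4))*(-4) + 6)*(-2*10 + 72) = ((((3 + 0) - 5)*9)*(-4) + 6)*(-20 + 72) = (((3 - 5)*9)*(-4) + 6)*52 = (-2*9*(-4) + 6)*52 = (-18*(-4) + 6)*52 = (72 + 6)*52 = 78*52 = 4056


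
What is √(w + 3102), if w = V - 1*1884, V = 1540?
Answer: √2758 ≈ 52.517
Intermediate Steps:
w = -344 (w = 1540 - 1*1884 = 1540 - 1884 = -344)
√(w + 3102) = √(-344 + 3102) = √2758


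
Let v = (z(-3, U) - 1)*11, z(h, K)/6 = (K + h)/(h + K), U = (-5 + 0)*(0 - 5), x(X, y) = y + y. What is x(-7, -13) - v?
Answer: -81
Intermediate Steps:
x(X, y) = 2*y
U = 25 (U = -5*(-5) = 25)
z(h, K) = 6 (z(h, K) = 6*((K + h)/(h + K)) = 6*((K + h)/(K + h)) = 6*1 = 6)
v = 55 (v = (6 - 1)*11 = 5*11 = 55)
x(-7, -13) - v = 2*(-13) - 1*55 = -26 - 55 = -81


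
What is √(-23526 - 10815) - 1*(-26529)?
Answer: 26529 + I*√34341 ≈ 26529.0 + 185.31*I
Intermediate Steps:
√(-23526 - 10815) - 1*(-26529) = √(-34341) + 26529 = I*√34341 + 26529 = 26529 + I*√34341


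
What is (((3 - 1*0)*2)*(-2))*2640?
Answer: -31680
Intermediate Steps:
(((3 - 1*0)*2)*(-2))*2640 = (((3 + 0)*2)*(-2))*2640 = ((3*2)*(-2))*2640 = (6*(-2))*2640 = -12*2640 = -31680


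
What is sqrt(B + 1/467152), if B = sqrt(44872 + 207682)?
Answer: sqrt(29197 + 13639436944*sqrt(252554))/116788 ≈ 22.418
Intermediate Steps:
B = sqrt(252554) ≈ 502.55
sqrt(B + 1/467152) = sqrt(sqrt(252554) + 1/467152) = sqrt(1/467152 + sqrt(252554))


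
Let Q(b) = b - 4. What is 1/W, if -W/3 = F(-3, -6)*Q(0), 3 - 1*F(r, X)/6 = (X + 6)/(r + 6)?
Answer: 1/216 ≈ 0.0046296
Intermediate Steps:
Q(b) = -4 + b
F(r, X) = 18 - 6*(6 + X)/(6 + r) (F(r, X) = 18 - 6*(X + 6)/(r + 6) = 18 - 6*(6 + X)/(6 + r))
W = 216 (W = -3*6*(12 - 1*(-6) + 3*(-3))/(6 - 3)*(-4 + 0) = -3*6*(12 + 6 - 9)/3*(-4) = -3*6*(1/3)*9*(-4) = -54*(-4) = -3*(-72) = 216)
1/W = 1/216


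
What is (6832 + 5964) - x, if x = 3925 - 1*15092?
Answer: 23963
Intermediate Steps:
x = -11167 (x = 3925 - 15092 = -11167)
(6832 + 5964) - x = (6832 + 5964) - 1*(-11167) = 12796 + 11167 = 23963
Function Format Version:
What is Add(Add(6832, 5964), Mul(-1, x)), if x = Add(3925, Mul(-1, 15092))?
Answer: 23963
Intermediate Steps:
x = -11167 (x = Add(3925, -15092) = -11167)
Add(Add(6832, 5964), Mul(-1, x)) = Add(Add(6832, 5964), Mul(-1, -11167)) = Add(12796, 11167) = 23963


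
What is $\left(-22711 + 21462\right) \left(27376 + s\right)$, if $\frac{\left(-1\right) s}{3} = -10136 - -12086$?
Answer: $-26885974$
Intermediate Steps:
$s = -5850$ ($s = - 3 \left(-10136 - -12086\right) = - 3 \left(-10136 + 12086\right) = \left(-3\right) 1950 = -5850$)
$\left(-22711 + 21462\right) \left(27376 + s\right) = \left(-22711 + 21462\right) \left(27376 - 5850\right) = \left(-1249\right) 21526 = -26885974$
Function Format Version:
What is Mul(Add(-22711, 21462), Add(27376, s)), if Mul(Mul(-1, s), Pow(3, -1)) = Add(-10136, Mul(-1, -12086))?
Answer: -26885974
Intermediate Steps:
s = -5850 (s = Mul(-3, Add(-10136, Mul(-1, -12086))) = Mul(-3, Add(-10136, 12086)) = Mul(-3, 1950) = -5850)
Mul(Add(-22711, 21462), Add(27376, s)) = Mul(Add(-22711, 21462), Add(27376, -5850)) = Mul(-1249, 21526) = -26885974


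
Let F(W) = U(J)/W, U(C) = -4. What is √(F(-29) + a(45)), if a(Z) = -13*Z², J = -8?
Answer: I*√22139209/29 ≈ 162.25*I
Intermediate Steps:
F(W) = -4/W
√(F(-29) + a(45)) = √(-4/(-29) - 13*45²) = √(-4*(-1/29) - 13*2025) = √(4/29 - 26325) = √(-763421/29) = I*√22139209/29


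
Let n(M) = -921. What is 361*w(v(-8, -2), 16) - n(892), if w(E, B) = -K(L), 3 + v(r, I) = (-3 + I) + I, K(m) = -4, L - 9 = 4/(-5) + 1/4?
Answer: 2365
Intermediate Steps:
L = 169/20 (L = 9 + (4/(-5) + 1/4) = 9 + (4*(-⅕) + 1*(¼)) = 9 + (-⅘ + ¼) = 9 - 11/20 = 169/20 ≈ 8.4500)
v(r, I) = -6 + 2*I (v(r, I) = -3 + ((-3 + I) + I) = -3 + (-3 + 2*I) = -6 + 2*I)
w(E, B) = 4 (w(E, B) = -1*(-4) = 4)
361*w(v(-8, -2), 16) - n(892) = 361*4 - 1*(-921) = 1444 + 921 = 2365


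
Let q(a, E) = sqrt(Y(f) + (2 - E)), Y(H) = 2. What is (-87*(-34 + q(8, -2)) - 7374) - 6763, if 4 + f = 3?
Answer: -11179 - 87*sqrt(6) ≈ -11392.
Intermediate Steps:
f = -1 (f = -4 + 3 = -1)
q(a, E) = sqrt(4 - E) (q(a, E) = sqrt(2 + (2 - E)) = sqrt(4 - E))
(-87*(-34 + q(8, -2)) - 7374) - 6763 = (-87*(-34 + sqrt(4 - 1*(-2))) - 7374) - 6763 = (-87*(-34 + sqrt(4 + 2)) - 7374) - 6763 = (-87*(-34 + sqrt(6)) - 7374) - 6763 = ((2958 - 87*sqrt(6)) - 7374) - 6763 = (-4416 - 87*sqrt(6)) - 6763 = -11179 - 87*sqrt(6)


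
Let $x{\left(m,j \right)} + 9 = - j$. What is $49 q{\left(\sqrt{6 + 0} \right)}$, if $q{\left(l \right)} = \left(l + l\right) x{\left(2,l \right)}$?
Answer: $-588 - 882 \sqrt{6} \approx -2748.4$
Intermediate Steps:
$x{\left(m,j \right)} = -9 - j$
$q{\left(l \right)} = 2 l \left(-9 - l\right)$ ($q{\left(l \right)} = \left(l + l\right) \left(-9 - l\right) = 2 l \left(-9 - l\right)$)
$49 q{\left(\sqrt{6 + 0} \right)} = 49 \left(- 2 \sqrt{6 + 0} \left(9 + \sqrt{6 + 0}\right)\right) = 49 \left(- 2 \sqrt{6} \left(9 + \sqrt{6}\right)\right) = - 98 \sqrt{6} \left(9 + \sqrt{6}\right)$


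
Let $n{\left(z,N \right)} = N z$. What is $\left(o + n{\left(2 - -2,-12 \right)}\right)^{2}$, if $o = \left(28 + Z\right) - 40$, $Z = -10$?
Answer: $4900$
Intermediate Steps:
$o = -22$ ($o = \left(28 - 10\right) - 40 = 18 - 40 = -22$)
$\left(o + n{\left(2 - -2,-12 \right)}\right)^{2} = \left(-22 - 12 \left(2 - -2\right)\right)^{2} = \left(-22 - 12 \left(2 + 2\right)\right)^{2} = \left(-22 - 48\right)^{2} = \left(-70\right)^{2} = 4900$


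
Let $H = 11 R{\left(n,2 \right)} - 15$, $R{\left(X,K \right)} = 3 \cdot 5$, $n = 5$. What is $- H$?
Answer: $-150$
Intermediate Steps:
$R{\left(X,K \right)} = 15$
$H = 150$ ($H = 11 \cdot 15 - 15 = 165 - 15 = 150$)
$- H = \left(-1\right) 150 = -150$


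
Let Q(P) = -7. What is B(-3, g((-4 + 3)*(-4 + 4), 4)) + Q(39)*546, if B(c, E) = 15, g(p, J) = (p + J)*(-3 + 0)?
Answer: -3807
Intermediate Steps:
g(p, J) = -3*J - 3*p (g(p, J) = (J + p)*(-3) = -3*J - 3*p)
B(-3, g((-4 + 3)*(-4 + 4), 4)) + Q(39)*546 = 15 - 7*546 = 15 - 3822 = -3807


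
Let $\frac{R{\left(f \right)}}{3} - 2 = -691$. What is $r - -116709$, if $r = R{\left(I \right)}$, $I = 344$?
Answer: $114642$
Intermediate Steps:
$R{\left(f \right)} = -2067$ ($R{\left(f \right)} = 6 + 3 \left(-691\right) = 6 - 2073 = -2067$)
$r = -2067$
$r - -116709 = -2067 - -116709 = -2067 + 116709 = 114642$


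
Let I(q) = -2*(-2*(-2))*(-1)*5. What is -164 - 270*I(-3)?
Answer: -10964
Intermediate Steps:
I(q) = 40 (I(q) = -8*(-1)*5 = -2*(-4)*5 = 8*5 = 40)
-164 - 270*I(-3) = -164 - 270*40 = -164 - 10800 = -10964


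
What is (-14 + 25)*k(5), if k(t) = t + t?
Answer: 110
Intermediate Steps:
k(t) = 2*t
(-14 + 25)*k(5) = (-14 + 25)*(2*5) = 11*10 = 110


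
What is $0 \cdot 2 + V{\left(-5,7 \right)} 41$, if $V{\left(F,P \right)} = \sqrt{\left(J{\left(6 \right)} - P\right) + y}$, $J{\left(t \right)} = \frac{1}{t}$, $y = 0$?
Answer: $\frac{41 i \sqrt{246}}{6} \approx 107.18 i$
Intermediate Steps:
$V{\left(F,P \right)} = \sqrt{\frac{1}{6} - P}$ ($V{\left(F,P \right)} = \sqrt{\left(\frac{1}{6} - P\right) + 0} = \sqrt{\frac{1}{6} - P}$)
$0 \cdot 2 + V{\left(-5,7 \right)} 41 = 0 \cdot 2 + \frac{\sqrt{6 - 252}}{6} \cdot 41 = 0 + \frac{\sqrt{6 - 252}}{6} \cdot 41 = 0 + \frac{\sqrt{-246}}{6} \cdot 41 = 0 + \frac{i \sqrt{246}}{6} \cdot 41 = 0 + \frac{41 i \sqrt{246}}{6} = \frac{41 i \sqrt{246}}{6}$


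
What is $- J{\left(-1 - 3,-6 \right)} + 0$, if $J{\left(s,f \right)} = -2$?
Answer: $2$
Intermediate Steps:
$- J{\left(-1 - 3,-6 \right)} + 0 = \left(-1\right) \left(-2\right) + 0 = 2 + 0 = 2$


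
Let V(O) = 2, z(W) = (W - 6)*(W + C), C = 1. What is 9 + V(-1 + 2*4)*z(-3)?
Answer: 45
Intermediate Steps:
z(W) = (1 + W)*(-6 + W) (z(W) = (W - 6)*(W + 1) = (-6 + W)*(1 + W) = (1 + W)*(-6 + W))
9 + V(-1 + 2*4)*z(-3) = 9 + 2*(-6 + (-3)**2 - 5*(-3)) = 9 + 2*(-6 + 9 + 15) = 9 + 2*18 = 9 + 36 = 45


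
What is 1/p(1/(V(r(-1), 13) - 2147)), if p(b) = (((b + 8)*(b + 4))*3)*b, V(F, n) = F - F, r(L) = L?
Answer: -9896830523/442445175 ≈ -22.368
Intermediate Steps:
V(F, n) = 0
p(b) = 3*b*(4 + b)*(8 + b) (p(b) = (((8 + b)*(4 + b))*3)*b = (((4 + b)*(8 + b))*3)*b = (3*(4 + b)*(8 + b))*b = 3*b*(4 + b)*(8 + b))
1/p(1/(V(r(-1), 13) - 2147)) = 1/(3*(32 + (1/(0 - 2147))² + 12/(0 - 2147))/(0 - 2147)) = 1/(3*(32 + (1/(-2147))² + 12/(-2147))/(-2147)) = 1/(3*(-1/2147)*(32 + (-1/2147)² + 12*(-1/2147))) = 1/(3*(-1/2147)*(32 + 1/4609609 - 12/2147)) = 1/(3*(-1/2147)*(147481725/4609609)) = 1/(-442445175/9896830523) = -9896830523/442445175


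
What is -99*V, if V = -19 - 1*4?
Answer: 2277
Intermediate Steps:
V = -23 (V = -19 - 4 = -23)
-99*V = -99*(-23) = 2277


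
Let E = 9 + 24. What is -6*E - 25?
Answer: -223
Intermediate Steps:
E = 33
-6*E - 25 = -6*33 - 25 = -198 - 25 = -223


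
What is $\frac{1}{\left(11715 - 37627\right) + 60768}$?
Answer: $\frac{1}{34856} \approx 2.8689 \cdot 10^{-5}$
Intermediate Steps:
$\frac{1}{\left(11715 - 37627\right) + 60768} = \frac{1}{-25912 + 60768} = \frac{1}{34856}$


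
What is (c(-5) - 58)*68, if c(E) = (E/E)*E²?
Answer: -2244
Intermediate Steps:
c(E) = E² (c(E) = 1*E² = E²)
(c(-5) - 58)*68 = ((-5)² - 58)*68 = (25 - 58)*68 = -33*68 = -2244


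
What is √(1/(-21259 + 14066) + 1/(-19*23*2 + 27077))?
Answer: I*√3582970182790/188478179 ≈ 0.010043*I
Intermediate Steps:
√(1/(-21259 + 14066) + 1/(-19*23*2 + 27077)) = √(1/(-7193) + 1/(-437*2 + 27077)) = √(-1/7193 + 1/(-874 + 27077)) = √(-1/7193 + 1/26203) = √(-19010/188478179) = I*√3582970182790/188478179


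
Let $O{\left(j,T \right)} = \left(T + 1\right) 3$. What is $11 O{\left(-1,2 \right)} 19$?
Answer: $1881$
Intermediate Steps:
$O{\left(j,T \right)} = 3 + 3 T$ ($O{\left(j,T \right)} = \left(1 + T\right) 3 = 3 + 3 T$)
$11 O{\left(-1,2 \right)} 19 = 11 \left(3 + 3 \cdot 2\right) 19 = 11 \left(3 + 6\right) 19 = 11 \cdot 9 \cdot 19 = 99 \cdot 19 = 1881$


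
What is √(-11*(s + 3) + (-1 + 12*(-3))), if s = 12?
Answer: I*√202 ≈ 14.213*I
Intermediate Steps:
√(-11*(s + 3) + (-1 + 12*(-3))) = √(-11*(12 + 3) + (-1 + 12*(-3))) = √(-11*15 + (-1 - 36)) = √(-165 - 37) = √(-202) = I*√202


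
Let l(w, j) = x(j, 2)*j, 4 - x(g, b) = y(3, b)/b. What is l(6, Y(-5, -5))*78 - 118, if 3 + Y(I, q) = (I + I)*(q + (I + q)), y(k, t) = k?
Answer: 28547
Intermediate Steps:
Y(I, q) = -3 + 2*I*(I + 2*q) (Y(I, q) = -3 + (I + I)*(q + (I + q)) = -3 + (2*I)*(I + 2*q) = -3 + 2*I*(I + 2*q))
x(g, b) = 4 - 3/b
l(w, j) = 5*j/2 (l(w, j) = (4 - 3/2)*j = 5*j/2)
l(6, Y(-5, -5))*78 - 118 = (5*(-3 + 2*(-5)² + 4*(-5)*(-5))/2)*78 - 118 = (5*(-3 + 2*25 + 100)/2)*78 - 118 = (5*(-3 + 50 + 100)/2)*78 - 118 = ((5/2)*147)*78 - 118 = (735/2)*78 - 118 = 28665 - 118 = 28547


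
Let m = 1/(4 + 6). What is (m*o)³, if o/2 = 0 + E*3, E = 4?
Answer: 1728/125 ≈ 13.824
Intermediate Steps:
o = 24 (o = 2*(0 + 4*3) = 2*(0 + 12) = 2*12 = 24)
m = ⅒ (m = 1/10 = ⅒ ≈ 0.10000)
(m*o)³ = ((⅒)*24)³ = (12/5)³ = 1728/125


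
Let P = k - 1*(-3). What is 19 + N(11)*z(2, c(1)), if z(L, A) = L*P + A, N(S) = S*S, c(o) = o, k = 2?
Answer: 1350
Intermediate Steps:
N(S) = S²
P = 5 (P = 2 - 1*(-3) = 2 + 3 = 5)
z(L, A) = A + 5*L (z(L, A) = L*5 + A = 5*L + A = A + 5*L)
19 + N(11)*z(2, c(1)) = 19 + 11²*(1 + 5*2) = 19 + 121*(1 + 10) = 19 + 121*11 = 19 + 1331 = 1350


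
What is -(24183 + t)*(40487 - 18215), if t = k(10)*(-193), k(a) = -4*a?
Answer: -710543616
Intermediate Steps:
t = 7720 (t = -4*10*(-193) = -40*(-193) = 7720)
-(24183 + t)*(40487 - 18215) = -(24183 + 7720)*(40487 - 18215) = -31903*22272 = -1*710543616 = -710543616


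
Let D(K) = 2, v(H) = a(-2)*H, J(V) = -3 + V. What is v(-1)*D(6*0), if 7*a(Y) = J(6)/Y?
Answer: 3/7 ≈ 0.42857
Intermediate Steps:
a(Y) = 3/(7*Y) (a(Y) = ((-3 + 6)/Y)/7 = (3/Y)/7 = 3/(7*Y))
v(H) = -3*H/14 (v(H) = ((3/7)/(-2))*H = ((3/7)*(-½))*H = -3*H/14)
v(-1)*D(6*0) = -3/14*(-1)*2 = (3/14)*2 = 3/7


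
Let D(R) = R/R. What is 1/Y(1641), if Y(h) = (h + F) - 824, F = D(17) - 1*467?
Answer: 1/351 ≈ 0.0028490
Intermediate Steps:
D(R) = 1
F = -466 (F = 1 - 1*467 = 1 - 467 = -466)
Y(h) = -1290 + h (Y(h) = (h - 466) - 824 = (-466 + h) - 824 = -1290 + h)
1/Y(1641) = 1/(-1290 + 1641) = 1/351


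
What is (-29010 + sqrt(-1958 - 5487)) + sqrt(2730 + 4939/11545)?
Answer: -29010 + sqrt(363930599005)/11545 + I*sqrt(7445) ≈ -28958.0 + 86.284*I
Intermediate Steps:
(-29010 + sqrt(-1958 - 5487)) + sqrt(2730 + 4939/11545) = (-29010 + sqrt(-7445)) + sqrt(2730 + 4939*(1/11545)) = (-29010 + I*sqrt(7445)) + sqrt(2730 + 4939/11545) = (-29010 + I*sqrt(7445)) + sqrt(31522789/11545) = (-29010 + I*sqrt(7445)) + sqrt(363930599005)/11545 = -29010 + sqrt(363930599005)/11545 + I*sqrt(7445)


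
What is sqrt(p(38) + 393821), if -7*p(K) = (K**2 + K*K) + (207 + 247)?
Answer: sqrt(19273835)/7 ≈ 627.17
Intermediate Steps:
p(K) = -454/7 - 2*K**2/7 (p(K) = -((K**2 + K*K) + (207 + 247))/7 = -((K**2 + K**2) + 454)/7 = -(2*K**2 + 454)/7 = -(454 + 2*K**2)/7 = -454/7 - 2*K**2/7)
sqrt(p(38) + 393821) = sqrt((-454/7 - 2/7*38**2) + 393821) = sqrt((-454/7 - 2/7*1444) + 393821) = sqrt((-454/7 - 2888/7) + 393821) = sqrt(-3342/7 + 393821) = sqrt(2753405/7) = sqrt(19273835)/7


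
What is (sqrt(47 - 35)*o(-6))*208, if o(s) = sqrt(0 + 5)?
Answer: 416*sqrt(15) ≈ 1611.2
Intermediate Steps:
o(s) = sqrt(5)
(sqrt(47 - 35)*o(-6))*208 = (sqrt(47 - 35)*sqrt(5))*208 = (sqrt(12)*sqrt(5))*208 = ((2*sqrt(3))*sqrt(5))*208 = (2*sqrt(15))*208 = 416*sqrt(15)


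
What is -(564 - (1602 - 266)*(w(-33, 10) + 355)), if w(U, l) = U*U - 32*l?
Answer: 1501100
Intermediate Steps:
w(U, l) = U**2 - 32*l
-(564 - (1602 - 266)*(w(-33, 10) + 355)) = -(564 - (1602 - 266)*(((-33)**2 - 32*10) + 355)) = -(564 - 1336*((1089 - 320) + 355)) = -(564 - 1336*(769 + 355)) = -(564 - 1336*1124) = -(564 - 1*1501664) = -(564 - 1501664) = -1*(-1501100) = 1501100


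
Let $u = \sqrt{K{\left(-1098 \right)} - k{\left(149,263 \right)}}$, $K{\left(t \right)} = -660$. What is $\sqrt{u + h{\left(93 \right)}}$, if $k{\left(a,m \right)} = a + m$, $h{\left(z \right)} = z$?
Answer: $\sqrt{93 + 4 i \sqrt{67}} \approx 9.7876 + 1.6726 i$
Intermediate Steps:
$u = 4 i \sqrt{67}$ ($u = \sqrt{-660 - \left(149 + 263\right)} = \sqrt{-660 - 412} = \sqrt{-1072} = 4 i \sqrt{67} \approx 32.741 i$)
$\sqrt{u + h{\left(93 \right)}} = \sqrt{4 i \sqrt{67} + 93} = \sqrt{93 + 4 i \sqrt{67}}$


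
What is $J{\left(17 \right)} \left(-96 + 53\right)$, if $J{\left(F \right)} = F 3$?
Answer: $-2193$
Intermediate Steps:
$J{\left(F \right)} = 3 F$
$J{\left(17 \right)} \left(-96 + 53\right) = 3 \cdot 17 \left(-96 + 53\right) = 51 \left(-43\right) = -2193$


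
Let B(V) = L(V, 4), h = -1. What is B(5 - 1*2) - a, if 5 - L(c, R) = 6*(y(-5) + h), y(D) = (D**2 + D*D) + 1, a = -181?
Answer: -114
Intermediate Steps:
y(D) = 1 + 2*D**2 (y(D) = (D**2 + D**2) + 1 = 2*D**2 + 1 = 1 + 2*D**2)
L(c, R) = -295 (L(c, R) = 5 - 6*((1 + 2*(-5)**2) - 1) = 5 - 6*((1 + 2*25) - 1) = 5 - 6*((1 + 50) - 1) = 5 - 6*(51 - 1) = 5 - 6*50 = 5 - 1*300 = 5 - 300 = -295)
B(V) = -295
B(5 - 1*2) - a = -295 - 1*(-181) = -295 + 181 = -114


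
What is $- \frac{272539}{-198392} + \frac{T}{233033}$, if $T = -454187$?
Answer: $- \frac{26596486517}{46231882936} \approx -0.57528$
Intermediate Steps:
$- \frac{272539}{-198392} + \frac{T}{233033} = - \frac{272539}{-198392} - \frac{454187}{233033} = \left(-272539\right) \left(- \frac{1}{198392}\right) - \frac{454187}{233033} = \frac{272539}{198392} - \frac{454187}{233033} = - \frac{26596486517}{46231882936}$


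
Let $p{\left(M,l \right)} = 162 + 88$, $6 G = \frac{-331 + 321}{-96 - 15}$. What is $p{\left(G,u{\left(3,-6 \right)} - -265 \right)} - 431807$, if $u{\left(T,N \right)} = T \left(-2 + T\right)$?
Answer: $-431557$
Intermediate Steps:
$G = \frac{5}{333}$ ($G = \frac{\left(-331 + 321\right) \frac{1}{-96 - 15}}{6} = \frac{\left(-10\right) \frac{1}{-111}}{6} = \frac{\left(-10\right) \left(- \frac{1}{111}\right)}{6} = \frac{1}{6} \cdot \frac{10}{111} = \frac{5}{333} \approx 0.015015$)
$p{\left(M,l \right)} = 250$
$p{\left(G,u{\left(3,-6 \right)} - -265 \right)} - 431807 = 250 - 431807 = -431557$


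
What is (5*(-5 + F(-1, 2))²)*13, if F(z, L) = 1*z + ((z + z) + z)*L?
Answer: 9360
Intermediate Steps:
F(z, L) = z + 3*L*z (F(z, L) = z + (2*z + z)*L = z + (3*z)*L = z + 3*L*z)
(5*(-5 + F(-1, 2))²)*13 = (5*(-5 - (1 + 3*2))²)*13 = (5*(-5 - (1 + 6))²)*13 = (5*(-5 - 1*7)²)*13 = (5*(-5 - 7)²)*13 = (5*(-12)²)*13 = (5*144)*13 = 720*13 = 9360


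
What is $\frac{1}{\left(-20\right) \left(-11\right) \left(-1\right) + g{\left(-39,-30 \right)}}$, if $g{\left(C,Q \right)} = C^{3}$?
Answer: $- \frac{1}{59539} \approx -1.6796 \cdot 10^{-5}$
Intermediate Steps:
$\frac{1}{\left(-20\right) \left(-11\right) \left(-1\right) + g{\left(-39,-30 \right)}} = \frac{1}{\left(-20\right) \left(-11\right) \left(-1\right) + \left(-39\right)^{3}} = \frac{1}{220 \left(-1\right) - 59319} = \frac{1}{-220 - 59319} = \frac{1}{-59539} = - \frac{1}{59539}$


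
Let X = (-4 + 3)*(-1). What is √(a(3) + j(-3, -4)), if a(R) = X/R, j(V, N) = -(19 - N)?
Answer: 2*I*√51/3 ≈ 4.761*I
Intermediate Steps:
X = 1 (X = -1*(-1) = 1)
j(V, N) = -19 + N
a(R) = 1/R
√(a(3) + j(-3, -4)) = √(1/3 + (-19 - 4)) = √(⅓ - 23) = √(-68/3) = 2*I*√51/3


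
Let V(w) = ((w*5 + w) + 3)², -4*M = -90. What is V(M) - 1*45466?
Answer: -26422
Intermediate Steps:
M = 45/2 (M = -¼*(-90) = 45/2 ≈ 22.500)
V(w) = (3 + 6*w)² (V(w) = ((5*w + w) + 3)² = (6*w + 3)² = (3 + 6*w)²)
V(M) - 1*45466 = 9*(1 + 2*(45/2))² - 1*45466 = 9*(1 + 45)² - 45466 = 9*46² - 45466 = 9*2116 - 45466 = 19044 - 45466 = -26422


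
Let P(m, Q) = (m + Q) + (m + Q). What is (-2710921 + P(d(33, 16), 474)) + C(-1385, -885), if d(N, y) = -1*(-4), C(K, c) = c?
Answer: -2710850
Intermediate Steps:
d(N, y) = 4
P(m, Q) = 2*Q + 2*m (P(m, Q) = (Q + m) + (Q + m) = 2*Q + 2*m)
(-2710921 + P(d(33, 16), 474)) + C(-1385, -885) = (-2710921 + (2*474 + 2*4)) - 885 = (-2710921 + (948 + 8)) - 885 = (-2710921 + 956) - 885 = -2709965 - 885 = -2710850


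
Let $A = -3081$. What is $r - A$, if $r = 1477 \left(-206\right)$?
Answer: $-301181$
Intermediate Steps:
$r = -304262$
$r - A = -304262 - -3081 = -304262 + 3081 = -301181$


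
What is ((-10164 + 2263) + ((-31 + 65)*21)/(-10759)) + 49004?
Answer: 63175209/1537 ≈ 41103.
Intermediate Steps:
((-10164 + 2263) + ((-31 + 65)*21)/(-10759)) + 49004 = (-7901 + (34*21)*(-1/10759)) + 49004 = (-7901 + 714*(-1/10759)) + 49004 = (-7901 - 102/1537) + 49004 = -12143939/1537 + 49004 = 63175209/1537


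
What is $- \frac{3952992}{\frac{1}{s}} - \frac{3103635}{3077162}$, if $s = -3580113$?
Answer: $\frac{43548482963592079917}{3077162} \approx 1.4152 \cdot 10^{13}$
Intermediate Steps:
$- \frac{3952992}{\frac{1}{s}} - \frac{3103635}{3077162} = - \frac{3952992}{\frac{1}{-3580113}} - \frac{3103635}{3077162} = - \frac{3952992}{- \frac{1}{3580113}} - \frac{3103635}{3077162} = \left(-3952992\right) \left(-3580113\right) - \frac{3103635}{3077162} = 14152158048096 - \frac{3103635}{3077162} = \frac{43548482963592079917}{3077162}$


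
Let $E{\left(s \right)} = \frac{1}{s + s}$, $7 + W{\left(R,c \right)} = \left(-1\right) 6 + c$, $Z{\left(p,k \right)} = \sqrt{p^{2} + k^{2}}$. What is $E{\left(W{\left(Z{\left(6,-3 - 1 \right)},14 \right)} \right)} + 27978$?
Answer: $\frac{55957}{2} \approx 27979.0$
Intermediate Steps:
$Z{\left(p,k \right)} = \sqrt{k^{2} + p^{2}}$
$W{\left(R,c \right)} = -13 + c$ ($W{\left(R,c \right)} = -7 + \left(\left(-1\right) 6 + c\right) = -7 + \left(-6 + c\right) = -13 + c$)
$E{\left(s \right)} = \frac{1}{2 s}$
$E{\left(W{\left(Z{\left(6,-3 - 1 \right)},14 \right)} \right)} + 27978 = \frac{1}{2 \left(-13 + 14\right)} + 27978 = \frac{1}{2 \cdot 1} + 27978 = \frac{1}{2} \cdot 1 + 27978 = \frac{1}{2} + 27978 = \frac{55957}{2}$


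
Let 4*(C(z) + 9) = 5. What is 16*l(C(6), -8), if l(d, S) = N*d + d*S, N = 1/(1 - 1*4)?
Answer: 3100/3 ≈ 1033.3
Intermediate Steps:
C(z) = -31/4 (C(z) = -9 + (¼)*5 = -9 + 5/4 = -31/4)
N = -⅓ (N = 1/(1 - 4) = 1/(-3) = -⅓ ≈ -0.33333)
l(d, S) = -d/3 + S*d (l(d, S) = -d/3 + d*S = -d/3 + S*d)
16*l(C(6), -8) = 16*(-31*(-⅓ - 8)/4) = 16*(-31/4*(-25/3)) = 16*(775/12) = 3100/3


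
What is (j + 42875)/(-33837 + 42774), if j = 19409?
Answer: 62284/8937 ≈ 6.9692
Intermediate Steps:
(j + 42875)/(-33837 + 42774) = (19409 + 42875)/(-33837 + 42774) = 62284/8937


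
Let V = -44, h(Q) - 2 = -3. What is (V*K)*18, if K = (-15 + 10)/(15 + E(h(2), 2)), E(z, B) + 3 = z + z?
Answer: 396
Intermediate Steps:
h(Q) = -1 (h(Q) = 2 - 3 = -1)
E(z, B) = -3 + 2*z (E(z, B) = -3 + (z + z) = -3 + 2*z)
K = -½ (K = (-15 + 10)/(15 + (-3 + 2*(-1))) = -5/(15 + (-3 - 2)) = -5/(15 - 5) = -5/10 = -5*⅒ = -½ ≈ -0.50000)
(V*K)*18 = -44*(-½)*18 = 22*18 = 396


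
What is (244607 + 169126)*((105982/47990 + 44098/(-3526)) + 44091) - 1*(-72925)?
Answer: 771513387724662254/42303185 ≈ 1.8238e+10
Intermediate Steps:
(244607 + 169126)*((105982/47990 + 44098/(-3526)) + 44091) - 1*(-72925) = 413733*((105982*(1/47990) + 44098*(-1/3526)) + 44091) + 72925 = 413733*((52991/23995 - 22049/1763) + 44091) + 72925 = 413733*(-435642622/42303185 + 44091) + 72925 = 413733*(1864754087213/42303185) + 72925 = 771510302764896129/42303185 + 72925 = 771513387724662254/42303185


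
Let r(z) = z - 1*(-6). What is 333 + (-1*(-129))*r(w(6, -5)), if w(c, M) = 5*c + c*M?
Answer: 1107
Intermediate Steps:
w(c, M) = 5*c + M*c
r(z) = 6 + z (r(z) = z + 6 = 6 + z)
333 + (-1*(-129))*r(w(6, -5)) = 333 + (-1*(-129))*(6 + 6*(5 - 5)) = 333 + 129*(6 + 6*0) = 333 + 129*(6 + 0) = 333 + 129*6 = 333 + 774 = 1107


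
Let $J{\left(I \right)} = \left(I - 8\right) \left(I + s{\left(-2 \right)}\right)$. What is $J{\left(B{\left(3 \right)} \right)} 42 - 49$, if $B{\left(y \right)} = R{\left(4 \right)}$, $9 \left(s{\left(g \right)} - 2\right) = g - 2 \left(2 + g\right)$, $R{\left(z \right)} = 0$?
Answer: $- \frac{1939}{3} \approx -646.33$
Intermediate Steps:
$s{\left(g \right)} = \frac{14}{9} - \frac{g}{9}$ ($s{\left(g \right)} = 2 + \frac{g - 2 \left(2 + g\right)}{9} = 2 + \frac{g - \left(4 + 2 g\right)}{9} = 2 + \frac{-4 - g}{9} = 2 - \left(\frac{4}{9} + \frac{g}{9}\right) = \frac{14}{9} - \frac{g}{9}$)
$B{\left(y \right)} = 0$
$J{\left(I \right)} = \left(-8 + I\right) \left(\frac{16}{9} + I\right)$ ($J{\left(I \right)} = \left(I - 8\right) \left(I + \left(\frac{14}{9} - - \frac{2}{9}\right)\right) = \left(I - 8\right) \left(I + \left(\frac{14}{9} + \frac{2}{9}\right)\right) = \left(-8 + I\right) \left(I + \frac{16}{9}\right) = \left(-8 + I\right) \left(\frac{16}{9} + I\right)$)
$J{\left(B{\left(3 \right)} \right)} 42 - 49 = \left(- \frac{128}{9} + 0^{2} - 0\right) 42 - 49 = \left(- \frac{128}{9} + 0 + 0\right) 42 - 49 = \left(- \frac{128}{9}\right) 42 - 49 = - \frac{1792}{3} - 49 = - \frac{1939}{3}$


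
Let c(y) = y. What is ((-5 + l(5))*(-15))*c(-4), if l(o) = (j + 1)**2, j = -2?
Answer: -240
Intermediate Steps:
l(o) = 1 (l(o) = (-2 + 1)**2 = (-1)**2 = 1)
((-5 + l(5))*(-15))*c(-4) = ((-5 + 1)*(-15))*(-4) = -4*(-15)*(-4) = 60*(-4) = -240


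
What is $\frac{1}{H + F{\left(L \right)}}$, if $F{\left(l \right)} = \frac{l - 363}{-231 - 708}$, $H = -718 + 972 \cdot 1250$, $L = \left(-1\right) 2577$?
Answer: $\frac{313}{380071246} \approx 8.2353 \cdot 10^{-7}$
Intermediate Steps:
$L = -2577$
$H = 1214282$ ($H = -718 + 1215000 = 1214282$)
$F{\left(l \right)} = \frac{121}{313} - \frac{l}{939}$ ($F{\left(l \right)} = \frac{-363 + l}{-939} = \left(-363 + l\right) \left(- \frac{1}{939}\right) = \frac{121}{313} - \frac{l}{939}$)
$\frac{1}{H + F{\left(L \right)}} = \frac{1}{1214282 + \left(\frac{121}{313} - - \frac{859}{313}\right)} = \frac{1}{1214282 + \left(\frac{121}{313} + \frac{859}{313}\right)} = \frac{1}{1214282 + \frac{980}{313}} = \frac{1}{\frac{380071246}{313}} = \frac{313}{380071246}$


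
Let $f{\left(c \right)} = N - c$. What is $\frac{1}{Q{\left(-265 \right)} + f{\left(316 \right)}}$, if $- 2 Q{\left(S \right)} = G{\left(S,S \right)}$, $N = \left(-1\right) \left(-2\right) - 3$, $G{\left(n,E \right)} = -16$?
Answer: $- \frac{1}{309} \approx -0.0032362$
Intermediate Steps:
$N = -1$ ($N = 2 - 3 = -1$)
$Q{\left(S \right)} = 8$ ($Q{\left(S \right)} = \left(- \frac{1}{2}\right) \left(-16\right) = 8$)
$f{\left(c \right)} = -1 - c$
$\frac{1}{Q{\left(-265 \right)} + f{\left(316 \right)}} = \frac{1}{8 - 317} = \frac{1}{-309} = - \frac{1}{309}$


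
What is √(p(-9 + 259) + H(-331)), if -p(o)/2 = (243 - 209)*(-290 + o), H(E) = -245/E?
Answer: √298087015/331 ≈ 52.161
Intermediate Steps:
p(o) = 19720 - 68*o (p(o) = -2*(243 - 209)*(-290 + o) = -68*(-290 + o) = -2*(-9860 + 34*o) = 19720 - 68*o)
√(p(-9 + 259) + H(-331)) = √((19720 - 68*(-9 + 259)) - 245/(-331)) = √((19720 - 68*250) - 245*(-1/331)) = √((19720 - 17000) + 245/331) = √(2720 + 245/331) = √(900565/331) = √298087015/331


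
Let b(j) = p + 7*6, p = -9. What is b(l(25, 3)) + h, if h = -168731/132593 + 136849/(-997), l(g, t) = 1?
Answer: -13951001971/132195221 ≈ -105.53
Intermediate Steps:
b(j) = 33 (b(j) = -9 + 7*6 = -9 + 42 = 33)
h = -18313444264/132195221 (h = -168731*1/132593 + 136849*(-1/997) = -168731/132593 - 136849/997 = -18313444264/132195221 ≈ -138.53)
b(l(25, 3)) + h = 33 - 18313444264/132195221 = -13951001971/132195221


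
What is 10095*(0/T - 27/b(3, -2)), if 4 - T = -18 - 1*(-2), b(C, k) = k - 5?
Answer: 272565/7 ≈ 38938.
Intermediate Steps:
b(C, k) = -5 + k
T = 20 (T = 4 - (-18 - 1*(-2)) = 4 - (-18 + 2) = 4 - 1*(-16) = 4 + 16 = 20)
10095*(0/T - 27/b(3, -2)) = 10095*(0/20 - 27/(-5 - 2)) = 10095*(0*(1/20) - 27/(-7)) = 10095*(0 - 27*(-⅐)) = 10095*(0 + 27/7) = 10095*(27/7) = 272565/7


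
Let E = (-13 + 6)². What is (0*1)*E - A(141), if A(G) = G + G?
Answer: -282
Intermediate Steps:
E = 49 (E = (-7)² = 49)
A(G) = 2*G
(0*1)*E - A(141) = (0*1)*49 - 2*141 = 0*49 - 1*282 = 0 - 282 = -282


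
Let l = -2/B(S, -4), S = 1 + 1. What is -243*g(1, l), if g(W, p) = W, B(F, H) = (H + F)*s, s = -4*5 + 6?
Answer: -243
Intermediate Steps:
S = 2
s = -14 (s = -20 + 6 = -14)
B(F, H) = -14*F - 14*H (B(F, H) = (H + F)*(-14) = (F + H)*(-14) = -14*F - 14*H)
l = -1/14 (l = -2/(-14*2 - 14*(-4)) = -2/(-28 + 56) = -2/28 = -2*1/28 = -1/14 ≈ -0.071429)
-243*g(1, l) = -243*1 = -243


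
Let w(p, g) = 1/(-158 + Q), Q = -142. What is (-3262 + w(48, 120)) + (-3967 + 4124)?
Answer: -931501/300 ≈ -3105.0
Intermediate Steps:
w(p, g) = -1/300 (w(p, g) = 1/(-158 - 142) = 1/(-300) = -1/300)
(-3262 + w(48, 120)) + (-3967 + 4124) = (-3262 - 1/300) + (-3967 + 4124) = -978601/300 + 157 = -931501/300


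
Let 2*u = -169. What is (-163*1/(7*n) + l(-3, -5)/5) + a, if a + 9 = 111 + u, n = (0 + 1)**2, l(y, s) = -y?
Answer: -363/70 ≈ -5.1857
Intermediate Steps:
u = -169/2 (u = (1/2)*(-169) = -169/2 ≈ -84.500)
n = 1 (n = 1**2 = 1)
a = 35/2 (a = -9 + (111 - 169/2) = -9 + 53/2 = 35/2 ≈ 17.500)
(-163*1/(7*n) + l(-3, -5)/5) + a = (-163/(1*7) - 1*(-3)/5) + 35/2 = (-163/7 + 3*(1/5)) + 35/2 = (-163*1/7 + 3/5) + 35/2 = (-163/7 + 3/5) + 35/2 = -794/35 + 35/2 = -363/70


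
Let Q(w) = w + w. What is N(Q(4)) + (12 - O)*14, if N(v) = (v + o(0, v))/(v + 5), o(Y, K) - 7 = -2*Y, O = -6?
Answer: 3291/13 ≈ 253.15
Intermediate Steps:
Q(w) = 2*w
o(Y, K) = 7 - 2*Y
N(v) = (7 + v)/(5 + v) (N(v) = (v + (7 - 2*0))/(v + 5) = (v + (7 + 0))/(5 + v) = (v + 7)/(5 + v) = (7 + v)/(5 + v))
N(Q(4)) + (12 - O)*14 = (7 + 2*4)/(5 + 2*4) + (12 - 1*(-6))*14 = (7 + 8)/(5 + 8) + (12 + 6)*14 = 15/13 + 18*14 = (1/13)*15 + 252 = 15/13 + 252 = 3291/13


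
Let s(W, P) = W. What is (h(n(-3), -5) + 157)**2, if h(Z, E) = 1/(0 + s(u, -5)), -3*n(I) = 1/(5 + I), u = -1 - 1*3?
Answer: 393129/16 ≈ 24571.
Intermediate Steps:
u = -4 (u = -1 - 3 = -4)
n(I) = -1/(3*(5 + I))
h(Z, E) = -1/4 (h(Z, E) = 1/(0 - 4) = 1/(-4) = -1/4)
(h(n(-3), -5) + 157)**2 = (-1/4 + 157)**2 = (627/4)**2 = 393129/16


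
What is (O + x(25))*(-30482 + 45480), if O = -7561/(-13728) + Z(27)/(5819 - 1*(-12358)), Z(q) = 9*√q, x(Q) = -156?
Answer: -16002918493/6864 + 134982*√3/6059 ≈ -2.3314e+6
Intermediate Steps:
O = 7561/13728 + 9*√3/6059 (O = -7561/(-13728) + (9*√27)/(5819 - 1*(-12358)) = -7561*(-1/13728) + (9*(3*√3))/(5819 + 12358) = 7561/13728 + (27*√3)/18177 = 7561/13728 + (27*√3)*(1/18177) = 7561/13728 + 9*√3/6059 ≈ 0.55334)
(O + x(25))*(-30482 + 45480) = ((7561/13728 + 9*√3/6059) - 156)*(-30482 + 45480) = (-2134007/13728 + 9*√3/6059)*14998 = -16002918493/6864 + 134982*√3/6059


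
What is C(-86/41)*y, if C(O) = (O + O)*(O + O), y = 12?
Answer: 355008/1681 ≈ 211.19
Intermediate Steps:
C(O) = 4*O² (C(O) = (2*O)*(2*O) = 4*O²)
C(-86/41)*y = (4*(-86/41)²)*12 = (4*(7396/1681))*12 = (29584/1681)*12 = 355008/1681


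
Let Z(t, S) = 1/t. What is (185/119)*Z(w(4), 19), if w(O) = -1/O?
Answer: -740/119 ≈ -6.2185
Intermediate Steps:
Z(t, S) = 1/t
(185/119)*Z(w(4), 19) = (185/119)/((-1/4)) = (185*(1/119))/((-1*1/4)) = 185/(119*(-1/4)) = (185/119)*(-4) = -740/119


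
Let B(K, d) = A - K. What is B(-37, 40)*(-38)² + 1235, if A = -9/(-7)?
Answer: 395637/7 ≈ 56520.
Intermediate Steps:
A = 9/7 (A = -9*(-⅐) = 9/7 ≈ 1.2857)
B(K, d) = 9/7 - K
B(-37, 40)*(-38)² + 1235 = (9/7 - 1*(-37))*(-38)² + 1235 = (9/7 + 37)*1444 + 1235 = (268/7)*1444 + 1235 = 386992/7 + 1235 = 395637/7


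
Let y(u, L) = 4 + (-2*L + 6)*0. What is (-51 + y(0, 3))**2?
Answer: 2209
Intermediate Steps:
y(u, L) = 4 (y(u, L) = 4 + (6 - 2*L)*0 = 4 + 0 = 4)
(-51 + y(0, 3))**2 = (-51 + 4)**2 = (-47)**2 = 2209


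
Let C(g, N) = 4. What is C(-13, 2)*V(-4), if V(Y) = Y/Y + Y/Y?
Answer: 8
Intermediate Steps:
V(Y) = 2 (V(Y) = 1 + 1 = 2)
C(-13, 2)*V(-4) = 4*2 = 8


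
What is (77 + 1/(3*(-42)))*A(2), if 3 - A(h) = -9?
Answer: 19402/21 ≈ 923.90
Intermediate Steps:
A(h) = 12 (A(h) = 3 - 1*(-9) = 3 + 9 = 12)
(77 + 1/(3*(-42)))*A(2) = (77 + 1/(3*(-42)))*12 = (77 + 1/(-126))*12 = (77 - 1/126)*12 = (9701/126)*12 = 19402/21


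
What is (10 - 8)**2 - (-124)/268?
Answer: 299/67 ≈ 4.4627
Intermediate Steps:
(10 - 8)**2 - (-124)/268 = 2**2 - (-124)/268 = 4 - 1*(-31/67) = 4 + 31/67 = 299/67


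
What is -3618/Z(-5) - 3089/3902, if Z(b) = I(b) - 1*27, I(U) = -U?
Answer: 7024739/42922 ≈ 163.66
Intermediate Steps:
Z(b) = -27 - b (Z(b) = -b - 1*27 = -b - 27 = -27 - b)
-3618/Z(-5) - 3089/3902 = -3618/(-27 - 1*(-5)) - 3089/3902 = -3618/(-27 + 5) - 3089*1/3902 = -3618/(-22) - 3089/3902 = -3618*(-1/22) - 3089/3902 = 1809/11 - 3089/3902 = 7024739/42922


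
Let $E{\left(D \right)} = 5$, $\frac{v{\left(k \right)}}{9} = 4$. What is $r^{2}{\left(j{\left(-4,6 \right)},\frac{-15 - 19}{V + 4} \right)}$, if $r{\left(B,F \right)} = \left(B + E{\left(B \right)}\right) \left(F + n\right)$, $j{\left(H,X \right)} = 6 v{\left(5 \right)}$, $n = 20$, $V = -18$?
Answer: $\frac{1203881809}{49} \approx 2.4569 \cdot 10^{7}$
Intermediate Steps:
$v{\left(k \right)} = 36$ ($v{\left(k \right)} = 9 \cdot 4 = 36$)
$j{\left(H,X \right)} = 216$ ($j{\left(H,X \right)} = 6 \cdot 36 = 216$)
$r{\left(B,F \right)} = \left(5 + B\right) \left(20 + F\right)$ ($r{\left(B,F \right)} = \left(B + 5\right) \left(F + 20\right) = \left(5 + B\right) \left(20 + F\right)$)
$r^{2}{\left(j{\left(-4,6 \right)},\frac{-15 - 19}{V + 4} \right)} = \left(100 + 5 \frac{-15 - 19}{-18 + 4} + 20 \cdot 216 + 216 \frac{-15 - 19}{-18 + 4}\right)^{2} = \left(100 + 5 \left(- \frac{34}{-14}\right) + 4320 + 216 \left(- \frac{34}{-14}\right)\right)^{2} = \left(100 + 5 \left(\left(-34\right) \left(- \frac{1}{14}\right)\right) + 4320 + 216 \left(\left(-34\right) \left(- \frac{1}{14}\right)\right)\right)^{2} = \left(100 + 5 \cdot \frac{17}{7} + 4320 + 216 \cdot \frac{17}{7}\right)^{2} = \left(100 + \frac{85}{7} + 4320 + \frac{3672}{7}\right)^{2} = \left(\frac{34697}{7}\right)^{2} = \frac{1203881809}{49}$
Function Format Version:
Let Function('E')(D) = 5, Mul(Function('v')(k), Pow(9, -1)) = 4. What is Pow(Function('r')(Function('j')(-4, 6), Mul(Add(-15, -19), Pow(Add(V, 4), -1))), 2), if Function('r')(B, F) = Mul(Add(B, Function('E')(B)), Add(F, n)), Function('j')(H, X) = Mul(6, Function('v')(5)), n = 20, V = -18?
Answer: Rational(1203881809, 49) ≈ 2.4569e+7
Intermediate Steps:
Function('v')(k) = 36 (Function('v')(k) = Mul(9, 4) = 36)
Function('j')(H, X) = 216 (Function('j')(H, X) = Mul(6, 36) = 216)
Function('r')(B, F) = Mul(Add(5, B), Add(20, F)) (Function('r')(B, F) = Mul(Add(B, 5), Add(F, 20)) = Mul(Add(5, B), Add(20, F)))
Pow(Function('r')(Function('j')(-4, 6), Mul(Add(-15, -19), Pow(Add(V, 4), -1))), 2) = Pow(Add(100, Mul(5, Mul(Add(-15, -19), Pow(Add(-18, 4), -1))), Mul(20, 216), Mul(216, Mul(Add(-15, -19), Pow(Add(-18, 4), -1)))), 2) = Pow(Add(100, Mul(5, Mul(-34, Pow(-14, -1))), 4320, Mul(216, Mul(-34, Pow(-14, -1)))), 2) = Pow(Add(100, Mul(5, Mul(-34, Rational(-1, 14))), 4320, Mul(216, Mul(-34, Rational(-1, 14)))), 2) = Pow(Add(100, Mul(5, Rational(17, 7)), 4320, Mul(216, Rational(17, 7))), 2) = Pow(Add(100, Rational(85, 7), 4320, Rational(3672, 7)), 2) = Pow(Rational(34697, 7), 2) = Rational(1203881809, 49)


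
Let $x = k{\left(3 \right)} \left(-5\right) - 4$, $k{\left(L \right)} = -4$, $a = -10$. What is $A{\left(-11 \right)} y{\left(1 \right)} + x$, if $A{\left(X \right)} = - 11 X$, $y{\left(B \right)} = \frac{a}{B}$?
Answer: $-1194$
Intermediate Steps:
$y{\left(B \right)} = - \frac{10}{B}$
$x = 16$ ($x = \left(-4\right) \left(-5\right) - 4 = 20 - 4 = 16$)
$A{\left(-11 \right)} y{\left(1 \right)} + x = \left(-11\right) \left(-11\right) \left(- \frac{10}{1}\right) + 16 = 121 \left(\left(-10\right) 1\right) + 16 = 121 \left(-10\right) + 16 = -1210 + 16 = -1194$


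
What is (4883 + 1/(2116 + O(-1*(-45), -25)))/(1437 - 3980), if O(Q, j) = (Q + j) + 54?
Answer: -10693771/5569170 ≈ -1.9202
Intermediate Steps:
O(Q, j) = 54 + Q + j
(4883 + 1/(2116 + O(-1*(-45), -25)))/(1437 - 3980) = (4883 + 1/(2116 + (54 - 1*(-45) - 25)))/(1437 - 3980) = (4883 + 1/(2116 + (54 + 45 - 25)))/(-2543) = (4883 + 1/(2116 + 74))*(-1/2543) = (4883 + 1/2190)*(-1/2543) = (10693771/2190)*(-1/2543) = -10693771/5569170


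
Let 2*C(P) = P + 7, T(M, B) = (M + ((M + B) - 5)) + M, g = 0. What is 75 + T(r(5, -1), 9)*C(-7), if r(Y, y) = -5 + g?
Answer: 75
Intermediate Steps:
r(Y, y) = -5 (r(Y, y) = -5 + 0 = -5)
T(M, B) = -5 + B + 3*M (T(M, B) = (M + ((B + M) - 5)) + M = (M + (-5 + B + M)) + M = (-5 + B + 2*M) + M = -5 + B + 3*M)
C(P) = 7/2 + P/2 (C(P) = (P + 7)/2 = (7 + P)/2 = 7/2 + P/2)
75 + T(r(5, -1), 9)*C(-7) = 75 + (-5 + 9 + 3*(-5))*(7/2 + (1/2)*(-7)) = 75 + (-5 + 9 - 15)*(7/2 - 7/2) = 75 - 11*0 = 75 + 0 = 75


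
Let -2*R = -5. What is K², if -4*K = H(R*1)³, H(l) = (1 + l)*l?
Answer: 1838265625/65536 ≈ 28050.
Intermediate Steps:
R = 5/2 (R = -½*(-5) = 5/2 ≈ 2.5000)
H(l) = l*(1 + l)
K = -42875/256 (K = -125*(1 + (5/2)*1)³/8/4 = -125*(1 + 5/2)³/8/4 = -((5/2)*(7/2))³/4 = -(35/4)³/4 = -¼*42875/64 = -42875/256 ≈ -167.48)
K² = (-42875/256)² = 1838265625/65536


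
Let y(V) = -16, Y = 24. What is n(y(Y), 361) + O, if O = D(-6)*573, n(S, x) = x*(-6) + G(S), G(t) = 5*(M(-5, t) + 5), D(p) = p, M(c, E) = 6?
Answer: -5549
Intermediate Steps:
G(t) = 55 (G(t) = 5*(6 + 5) = 5*11 = 55)
n(S, x) = 55 - 6*x (n(S, x) = x*(-6) + 55 = -6*x + 55 = 55 - 6*x)
O = -3438 (O = -6*573 = -3438)
n(y(Y), 361) + O = (55 - 6*361) - 3438 = (55 - 2166) - 3438 = -2111 - 3438 = -5549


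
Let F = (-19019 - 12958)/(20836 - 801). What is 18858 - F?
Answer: 377852007/20035 ≈ 18860.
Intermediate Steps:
F = -31977/20035 ≈ -1.5961
18858 - F = 18858 - 1*(-31977/20035) = 18858 + 31977/20035 = 377852007/20035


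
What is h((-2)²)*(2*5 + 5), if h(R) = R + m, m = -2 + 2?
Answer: 60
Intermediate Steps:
m = 0
h(R) = R (h(R) = R + 0 = R)
h((-2)²)*(2*5 + 5) = (-2)²*(2*5 + 5) = 4*(10 + 5) = 4*15 = 60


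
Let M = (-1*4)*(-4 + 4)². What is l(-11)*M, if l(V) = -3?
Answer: 0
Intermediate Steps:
M = 0 (M = -4*0² = -4*0 = 0)
l(-11)*M = -3*0 = 0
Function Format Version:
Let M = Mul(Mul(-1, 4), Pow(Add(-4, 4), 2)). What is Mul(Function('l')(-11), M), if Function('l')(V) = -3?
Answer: 0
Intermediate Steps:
M = 0 (M = Mul(-4, Pow(0, 2)) = Mul(-4, 0) = 0)
Mul(Function('l')(-11), M) = Mul(-3, 0) = 0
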